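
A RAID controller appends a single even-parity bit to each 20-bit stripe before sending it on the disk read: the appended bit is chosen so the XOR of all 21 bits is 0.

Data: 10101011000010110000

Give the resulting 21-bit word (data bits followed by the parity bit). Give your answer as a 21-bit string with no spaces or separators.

101010110000101100000

XOR of the 20 data bits: 1⊕0⊕1⊕0⊕1⊕0⊕1⊕1⊕0⊕0⊕0⊕0⊕1⊕0⊕1⊕1⊕0⊕0⊕0⊕0 = 0
Parity bit = 0 (so all 21 bits XOR to 0).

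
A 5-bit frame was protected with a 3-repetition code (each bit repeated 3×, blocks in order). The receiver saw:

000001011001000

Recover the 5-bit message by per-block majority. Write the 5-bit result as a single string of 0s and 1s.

Block 1 (000): 0 ones → 0
Block 2 (001): 1 one → 0
Block 3 (011): 2 ones → 1
Block 4 (001): 1 one → 0
Block 5 (000): 0 ones → 0

00100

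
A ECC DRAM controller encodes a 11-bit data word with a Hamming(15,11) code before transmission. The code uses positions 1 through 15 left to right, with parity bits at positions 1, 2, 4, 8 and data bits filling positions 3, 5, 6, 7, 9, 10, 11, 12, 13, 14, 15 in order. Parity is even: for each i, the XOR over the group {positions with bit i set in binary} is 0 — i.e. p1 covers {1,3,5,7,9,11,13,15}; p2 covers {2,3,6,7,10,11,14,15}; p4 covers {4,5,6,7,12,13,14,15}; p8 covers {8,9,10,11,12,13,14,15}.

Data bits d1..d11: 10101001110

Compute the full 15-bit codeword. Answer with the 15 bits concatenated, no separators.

111001001001110

Place data at non-parity positions: p1 p2 1 p4 0 1 0 p8 1 0 0 1 1 1 0
p1 (pos 1,3,5,7,9,11,13,15): XOR of data positions = 1⊕0⊕0⊕1⊕0⊕1⊕0 = 1
p2 (pos 2,3,6,7,10,11,14,15): XOR of data positions = 1⊕1⊕0⊕0⊕0⊕1⊕0 = 1
p4 (pos 4,5,6,7,12,13,14,15): XOR of data positions = 0⊕1⊕0⊕1⊕1⊕1⊕0 = 0
p8 (pos 8,9,10,11,12,13,14,15): XOR of data positions = 1⊕0⊕0⊕1⊕1⊕1⊕0 = 0
Codeword: 111001001001110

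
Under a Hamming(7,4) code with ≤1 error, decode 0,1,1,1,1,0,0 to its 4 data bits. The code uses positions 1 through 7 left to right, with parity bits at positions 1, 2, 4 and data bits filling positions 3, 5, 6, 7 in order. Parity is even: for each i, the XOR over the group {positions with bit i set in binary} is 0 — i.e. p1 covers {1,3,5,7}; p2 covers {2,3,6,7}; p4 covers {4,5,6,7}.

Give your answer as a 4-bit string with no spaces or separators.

1100

s1 (pos 1,3,5,7): 0⊕1⊕1⊕0 = 0
s2 (pos 2,3,6,7): 1⊕1⊕0⊕0 = 0
s4 (pos 4,5,6,7): 1⊕1⊕0⊕0 = 0
Syndrome s4…s1 = 000 → no error.
Read data bits from positions 3,5,6,7: 1100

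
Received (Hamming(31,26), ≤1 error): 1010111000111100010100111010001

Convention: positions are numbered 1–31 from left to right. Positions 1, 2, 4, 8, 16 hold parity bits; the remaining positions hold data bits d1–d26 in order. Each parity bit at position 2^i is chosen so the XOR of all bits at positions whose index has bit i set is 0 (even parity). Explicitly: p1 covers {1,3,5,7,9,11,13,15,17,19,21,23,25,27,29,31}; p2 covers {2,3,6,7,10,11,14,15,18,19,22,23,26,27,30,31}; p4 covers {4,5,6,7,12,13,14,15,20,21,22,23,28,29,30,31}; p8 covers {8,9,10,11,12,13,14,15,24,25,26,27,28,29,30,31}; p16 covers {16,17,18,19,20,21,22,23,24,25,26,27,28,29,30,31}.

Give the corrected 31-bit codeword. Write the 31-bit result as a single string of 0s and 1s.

s1 (pos 1,3,5,7,9,11,13,15,17,19,21,23,25,27,29,31): 1⊕1⊕1⊕1⊕0⊕1⊕1⊕0⊕0⊕0⊕0⊕1⊕1⊕1⊕0⊕1 = 0
s2 (pos 2,3,6,7,10,11,14,15,18,19,22,23,26,27,30,31): 0⊕1⊕1⊕1⊕0⊕1⊕1⊕0⊕1⊕0⊕0⊕1⊕0⊕1⊕0⊕1 = 1
s4 (pos 4,5,6,7,12,13,14,15,20,21,22,23,28,29,30,31): 0⊕1⊕1⊕1⊕1⊕1⊕1⊕0⊕1⊕0⊕0⊕1⊕0⊕0⊕0⊕1 = 1
s8 (pos 8,9,10,11,12,13,14,15,24,25,26,27,28,29,30,31): 0⊕0⊕0⊕1⊕1⊕1⊕1⊕0⊕1⊕1⊕0⊕1⊕0⊕0⊕0⊕1 = 0
s16 (pos 16,17,18,19,20,21,22,23,24,25,26,27,28,29,30,31): 0⊕0⊕1⊕0⊕1⊕0⊕0⊕1⊕1⊕1⊕0⊕1⊕0⊕0⊕0⊕1 = 1
Syndrome s16…s1 = 10110 → error at position 22.
Flip position 22: 1010111000111100010100111010001 → 1010111000111100010101111010001

1010111000111100010101111010001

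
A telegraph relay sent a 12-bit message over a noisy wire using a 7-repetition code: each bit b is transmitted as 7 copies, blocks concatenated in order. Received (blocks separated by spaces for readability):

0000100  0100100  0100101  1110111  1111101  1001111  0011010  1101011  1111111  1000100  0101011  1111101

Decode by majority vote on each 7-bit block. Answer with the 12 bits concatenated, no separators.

Block 1 (0000100): 1 one → 0
Block 2 (0100100): 2 ones → 0
Block 3 (0100101): 3 ones → 0
Block 4 (1110111): 6 ones → 1
Block 5 (1111101): 6 ones → 1
Block 6 (1001111): 5 ones → 1
Block 7 (0011010): 3 ones → 0
Block 8 (1101011): 5 ones → 1
Block 9 (1111111): 7 ones → 1
Block 10 (1000100): 2 ones → 0
Block 11 (0101011): 4 ones → 1
Block 12 (1111101): 6 ones → 1

000111011011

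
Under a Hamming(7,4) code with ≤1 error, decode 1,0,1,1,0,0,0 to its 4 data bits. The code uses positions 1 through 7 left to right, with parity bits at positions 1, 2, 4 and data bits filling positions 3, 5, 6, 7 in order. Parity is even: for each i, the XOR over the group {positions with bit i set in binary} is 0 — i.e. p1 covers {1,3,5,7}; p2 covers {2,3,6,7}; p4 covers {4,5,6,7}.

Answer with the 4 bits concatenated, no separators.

s1 (pos 1,3,5,7): 1⊕1⊕0⊕0 = 0
s2 (pos 2,3,6,7): 0⊕1⊕0⊕0 = 1
s4 (pos 4,5,6,7): 1⊕0⊕0⊕0 = 1
Syndrome s4…s1 = 110 → error at position 6.
Flip position 6: 1011000 → 1011010
Read data bits from positions 3,5,6,7: 1010

1010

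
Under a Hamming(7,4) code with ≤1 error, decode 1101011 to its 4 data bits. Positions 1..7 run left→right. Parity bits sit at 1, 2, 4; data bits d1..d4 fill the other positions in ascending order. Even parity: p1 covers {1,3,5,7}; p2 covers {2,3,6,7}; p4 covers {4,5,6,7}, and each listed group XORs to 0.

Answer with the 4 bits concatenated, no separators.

0001

s1 (pos 1,3,5,7): 1⊕0⊕0⊕1 = 0
s2 (pos 2,3,6,7): 1⊕0⊕1⊕1 = 1
s4 (pos 4,5,6,7): 1⊕0⊕1⊕1 = 1
Syndrome s4…s1 = 110 → error at position 6.
Flip position 6: 1101011 → 1101001
Read data bits from positions 3,5,6,7: 0001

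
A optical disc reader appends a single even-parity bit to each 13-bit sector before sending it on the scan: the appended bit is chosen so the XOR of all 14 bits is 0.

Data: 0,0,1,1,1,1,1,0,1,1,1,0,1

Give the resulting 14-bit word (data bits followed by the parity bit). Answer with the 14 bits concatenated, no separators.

XOR of the 13 data bits: 0⊕0⊕1⊕1⊕1⊕1⊕1⊕0⊕1⊕1⊕1⊕0⊕1 = 1
Parity bit = 1 (so all 14 bits XOR to 0).

00111110111011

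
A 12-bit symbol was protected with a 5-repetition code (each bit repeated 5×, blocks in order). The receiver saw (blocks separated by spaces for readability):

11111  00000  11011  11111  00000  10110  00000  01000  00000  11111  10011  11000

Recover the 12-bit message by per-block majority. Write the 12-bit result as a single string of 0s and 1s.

101101000110

Block 1 (11111): 5 ones → 1
Block 2 (00000): 0 ones → 0
Block 3 (11011): 4 ones → 1
Block 4 (11111): 5 ones → 1
Block 5 (00000): 0 ones → 0
Block 6 (10110): 3 ones → 1
Block 7 (00000): 0 ones → 0
Block 8 (01000): 1 one → 0
Block 9 (00000): 0 ones → 0
Block 10 (11111): 5 ones → 1
Block 11 (10011): 3 ones → 1
Block 12 (11000): 2 ones → 0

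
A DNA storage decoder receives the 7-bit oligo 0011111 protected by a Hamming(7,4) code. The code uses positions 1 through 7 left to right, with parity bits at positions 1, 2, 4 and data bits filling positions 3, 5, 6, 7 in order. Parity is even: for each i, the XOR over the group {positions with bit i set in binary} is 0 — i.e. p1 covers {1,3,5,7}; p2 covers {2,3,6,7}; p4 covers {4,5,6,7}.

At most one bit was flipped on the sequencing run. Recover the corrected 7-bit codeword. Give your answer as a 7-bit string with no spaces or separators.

s1 (pos 1,3,5,7): 0⊕1⊕1⊕1 = 1
s2 (pos 2,3,6,7): 0⊕1⊕1⊕1 = 1
s4 (pos 4,5,6,7): 1⊕1⊕1⊕1 = 0
Syndrome s4…s1 = 011 → error at position 3.
Flip position 3: 0011111 → 0001111

0001111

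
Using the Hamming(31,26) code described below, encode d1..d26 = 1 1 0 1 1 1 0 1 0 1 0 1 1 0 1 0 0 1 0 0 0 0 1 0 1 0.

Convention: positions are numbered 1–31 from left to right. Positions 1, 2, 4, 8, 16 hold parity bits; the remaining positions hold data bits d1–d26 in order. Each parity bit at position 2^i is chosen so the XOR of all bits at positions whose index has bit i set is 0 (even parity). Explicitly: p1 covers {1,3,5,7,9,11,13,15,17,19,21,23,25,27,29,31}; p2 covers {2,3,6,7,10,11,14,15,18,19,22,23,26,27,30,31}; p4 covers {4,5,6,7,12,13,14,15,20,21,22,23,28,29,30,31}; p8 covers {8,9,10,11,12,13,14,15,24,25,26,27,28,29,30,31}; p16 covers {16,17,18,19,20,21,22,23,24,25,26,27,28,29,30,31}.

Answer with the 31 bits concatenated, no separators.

0110101011010100110100100001010

Place data at non-parity positions: p1 p2 1 p4 1 0 1 p8 1 1 0 1 0 1 0 p16 1 1 0 1 0 0 1 0 0 0 0 1 0 1 0
p1 (pos 1,3,5,7,9,11,13,15,17,19,21,23,25,27,29,31): XOR of data positions = 1⊕1⊕1⊕1⊕0⊕0⊕0⊕1⊕0⊕0⊕1⊕0⊕0⊕0⊕0 = 0
p2 (pos 2,3,6,7,10,11,14,15,18,19,22,23,26,27,30,31): XOR of data positions = 1⊕0⊕1⊕1⊕0⊕1⊕0⊕1⊕0⊕0⊕1⊕0⊕0⊕1⊕0 = 1
p4 (pos 4,5,6,7,12,13,14,15,20,21,22,23,28,29,30,31): XOR of data positions = 1⊕0⊕1⊕1⊕0⊕1⊕0⊕1⊕0⊕0⊕1⊕1⊕0⊕1⊕0 = 0
p8 (pos 8,9,10,11,12,13,14,15,24,25,26,27,28,29,30,31): XOR of data positions = 1⊕1⊕0⊕1⊕0⊕1⊕0⊕0⊕0⊕0⊕0⊕1⊕0⊕1⊕0 = 0
p16 (pos 16,17,18,19,20,21,22,23,24,25,26,27,28,29,30,31): XOR of data positions = 1⊕1⊕0⊕1⊕0⊕0⊕1⊕0⊕0⊕0⊕0⊕1⊕0⊕1⊕0 = 0
Codeword: 0110101011010100110100100001010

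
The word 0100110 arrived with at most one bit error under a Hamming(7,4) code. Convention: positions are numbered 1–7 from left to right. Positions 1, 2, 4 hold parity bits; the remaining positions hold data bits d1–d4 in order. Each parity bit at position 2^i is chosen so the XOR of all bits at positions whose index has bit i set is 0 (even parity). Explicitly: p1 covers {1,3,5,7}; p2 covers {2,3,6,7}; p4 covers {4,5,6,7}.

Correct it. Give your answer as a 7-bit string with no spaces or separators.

s1 (pos 1,3,5,7): 0⊕0⊕1⊕0 = 1
s2 (pos 2,3,6,7): 1⊕0⊕1⊕0 = 0
s4 (pos 4,5,6,7): 0⊕1⊕1⊕0 = 0
Syndrome s4…s1 = 001 → error at position 1.
Flip position 1: 0100110 → 1100110

1100110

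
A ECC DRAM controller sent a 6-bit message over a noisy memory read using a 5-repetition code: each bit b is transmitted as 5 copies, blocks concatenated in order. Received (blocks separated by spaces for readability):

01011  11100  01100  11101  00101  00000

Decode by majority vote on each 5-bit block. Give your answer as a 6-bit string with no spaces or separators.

110100

Block 1 (01011): 3 ones → 1
Block 2 (11100): 3 ones → 1
Block 3 (01100): 2 ones → 0
Block 4 (11101): 4 ones → 1
Block 5 (00101): 2 ones → 0
Block 6 (00000): 0 ones → 0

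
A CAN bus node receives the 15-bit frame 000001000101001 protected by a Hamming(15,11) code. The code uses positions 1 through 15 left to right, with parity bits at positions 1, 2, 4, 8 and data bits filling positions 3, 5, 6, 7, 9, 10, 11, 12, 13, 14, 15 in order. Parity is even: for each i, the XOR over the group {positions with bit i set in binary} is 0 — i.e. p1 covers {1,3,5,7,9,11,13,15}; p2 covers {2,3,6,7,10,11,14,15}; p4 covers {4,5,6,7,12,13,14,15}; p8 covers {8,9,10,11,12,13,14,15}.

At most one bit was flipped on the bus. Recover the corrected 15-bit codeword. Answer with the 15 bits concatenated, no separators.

000001000101000

s1 (pos 1,3,5,7,9,11,13,15): 0⊕0⊕0⊕0⊕0⊕0⊕0⊕1 = 1
s2 (pos 2,3,6,7,10,11,14,15): 0⊕0⊕1⊕0⊕1⊕0⊕0⊕1 = 1
s4 (pos 4,5,6,7,12,13,14,15): 0⊕0⊕1⊕0⊕1⊕0⊕0⊕1 = 1
s8 (pos 8,9,10,11,12,13,14,15): 0⊕0⊕1⊕0⊕1⊕0⊕0⊕1 = 1
Syndrome s8…s1 = 1111 → error at position 15.
Flip position 15: 000001000101001 → 000001000101000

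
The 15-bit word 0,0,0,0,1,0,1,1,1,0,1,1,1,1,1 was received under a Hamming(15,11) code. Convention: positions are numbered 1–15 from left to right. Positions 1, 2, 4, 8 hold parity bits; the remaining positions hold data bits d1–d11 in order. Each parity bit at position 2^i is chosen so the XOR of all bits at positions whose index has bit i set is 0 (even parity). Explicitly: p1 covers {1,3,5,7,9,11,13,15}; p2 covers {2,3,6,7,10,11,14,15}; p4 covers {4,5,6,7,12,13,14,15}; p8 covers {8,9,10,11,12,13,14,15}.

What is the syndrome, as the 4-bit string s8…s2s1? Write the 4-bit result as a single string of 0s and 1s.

s1 (pos 1,3,5,7,9,11,13,15): 0⊕0⊕1⊕1⊕1⊕1⊕1⊕1 = 0
s2 (pos 2,3,6,7,10,11,14,15): 0⊕0⊕0⊕1⊕0⊕1⊕1⊕1 = 0
s4 (pos 4,5,6,7,12,13,14,15): 0⊕1⊕0⊕1⊕1⊕1⊕1⊕1 = 0
s8 (pos 8,9,10,11,12,13,14,15): 1⊕1⊕0⊕1⊕1⊕1⊕1⊕1 = 1
Syndrome s8…s1 = 1000 → error at position 8.

1000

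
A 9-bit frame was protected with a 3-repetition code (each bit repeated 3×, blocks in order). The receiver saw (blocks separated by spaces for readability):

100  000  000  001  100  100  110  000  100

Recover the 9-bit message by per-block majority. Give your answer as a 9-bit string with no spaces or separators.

Block 1 (100): 1 one → 0
Block 2 (000): 0 ones → 0
Block 3 (000): 0 ones → 0
Block 4 (001): 1 one → 0
Block 5 (100): 1 one → 0
Block 6 (100): 1 one → 0
Block 7 (110): 2 ones → 1
Block 8 (000): 0 ones → 0
Block 9 (100): 1 one → 0

000000100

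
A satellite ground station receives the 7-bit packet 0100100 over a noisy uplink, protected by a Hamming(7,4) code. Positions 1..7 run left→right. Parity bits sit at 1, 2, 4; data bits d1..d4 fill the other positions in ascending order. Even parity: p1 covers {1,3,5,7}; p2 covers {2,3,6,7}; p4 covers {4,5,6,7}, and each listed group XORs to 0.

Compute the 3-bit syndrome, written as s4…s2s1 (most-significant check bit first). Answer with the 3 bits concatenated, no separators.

111

s1 (pos 1,3,5,7): 0⊕0⊕1⊕0 = 1
s2 (pos 2,3,6,7): 1⊕0⊕0⊕0 = 1
s4 (pos 4,5,6,7): 0⊕1⊕0⊕0 = 1
Syndrome s4…s1 = 111 → error at position 7.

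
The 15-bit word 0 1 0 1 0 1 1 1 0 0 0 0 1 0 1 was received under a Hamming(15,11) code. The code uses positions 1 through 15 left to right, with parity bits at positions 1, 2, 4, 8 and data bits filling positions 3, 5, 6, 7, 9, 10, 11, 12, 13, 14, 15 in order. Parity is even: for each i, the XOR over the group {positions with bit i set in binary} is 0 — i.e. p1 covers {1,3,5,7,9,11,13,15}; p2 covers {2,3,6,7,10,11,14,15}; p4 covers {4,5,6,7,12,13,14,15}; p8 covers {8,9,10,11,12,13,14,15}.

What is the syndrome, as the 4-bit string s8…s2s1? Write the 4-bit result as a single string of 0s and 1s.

1101

s1 (pos 1,3,5,7,9,11,13,15): 0⊕0⊕0⊕1⊕0⊕0⊕1⊕1 = 1
s2 (pos 2,3,6,7,10,11,14,15): 1⊕0⊕1⊕1⊕0⊕0⊕0⊕1 = 0
s4 (pos 4,5,6,7,12,13,14,15): 1⊕0⊕1⊕1⊕0⊕1⊕0⊕1 = 1
s8 (pos 8,9,10,11,12,13,14,15): 1⊕0⊕0⊕0⊕0⊕1⊕0⊕1 = 1
Syndrome s8…s1 = 1101 → error at position 13.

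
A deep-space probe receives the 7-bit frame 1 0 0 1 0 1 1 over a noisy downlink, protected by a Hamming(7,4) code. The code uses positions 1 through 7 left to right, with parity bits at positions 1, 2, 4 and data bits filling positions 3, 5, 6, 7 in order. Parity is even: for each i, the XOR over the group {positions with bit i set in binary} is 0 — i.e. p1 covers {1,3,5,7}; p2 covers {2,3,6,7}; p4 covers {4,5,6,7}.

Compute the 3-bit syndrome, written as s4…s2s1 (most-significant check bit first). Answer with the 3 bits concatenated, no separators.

s1 (pos 1,3,5,7): 1⊕0⊕0⊕1 = 0
s2 (pos 2,3,6,7): 0⊕0⊕1⊕1 = 0
s4 (pos 4,5,6,7): 1⊕0⊕1⊕1 = 1
Syndrome s4…s1 = 100 → error at position 4.

100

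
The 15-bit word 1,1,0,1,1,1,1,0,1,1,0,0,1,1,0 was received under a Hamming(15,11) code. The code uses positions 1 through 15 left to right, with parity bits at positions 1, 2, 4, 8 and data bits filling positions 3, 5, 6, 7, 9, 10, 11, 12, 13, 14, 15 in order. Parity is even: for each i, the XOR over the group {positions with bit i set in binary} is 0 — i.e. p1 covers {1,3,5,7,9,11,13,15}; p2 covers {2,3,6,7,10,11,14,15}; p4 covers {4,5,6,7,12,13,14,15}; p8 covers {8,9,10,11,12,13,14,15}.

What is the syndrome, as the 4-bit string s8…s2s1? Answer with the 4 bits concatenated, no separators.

s1 (pos 1,3,5,7,9,11,13,15): 1⊕0⊕1⊕1⊕1⊕0⊕1⊕0 = 1
s2 (pos 2,3,6,7,10,11,14,15): 1⊕0⊕1⊕1⊕1⊕0⊕1⊕0 = 1
s4 (pos 4,5,6,7,12,13,14,15): 1⊕1⊕1⊕1⊕0⊕1⊕1⊕0 = 0
s8 (pos 8,9,10,11,12,13,14,15): 0⊕1⊕1⊕0⊕0⊕1⊕1⊕0 = 0
Syndrome s8…s1 = 0011 → error at position 3.

0011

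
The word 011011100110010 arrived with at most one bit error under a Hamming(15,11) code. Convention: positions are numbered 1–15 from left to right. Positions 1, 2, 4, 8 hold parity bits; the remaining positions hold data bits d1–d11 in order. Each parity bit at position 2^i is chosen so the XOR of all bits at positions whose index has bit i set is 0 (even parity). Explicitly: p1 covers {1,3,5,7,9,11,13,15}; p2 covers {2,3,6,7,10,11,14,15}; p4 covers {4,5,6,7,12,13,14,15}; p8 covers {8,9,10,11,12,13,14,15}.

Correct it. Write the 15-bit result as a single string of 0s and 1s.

011011100010010

s1 (pos 1,3,5,7,9,11,13,15): 0⊕1⊕1⊕1⊕0⊕1⊕0⊕0 = 0
s2 (pos 2,3,6,7,10,11,14,15): 1⊕1⊕1⊕1⊕1⊕1⊕1⊕0 = 1
s4 (pos 4,5,6,7,12,13,14,15): 0⊕1⊕1⊕1⊕0⊕0⊕1⊕0 = 0
s8 (pos 8,9,10,11,12,13,14,15): 0⊕0⊕1⊕1⊕0⊕0⊕1⊕0 = 1
Syndrome s8…s1 = 1010 → error at position 10.
Flip position 10: 011011100110010 → 011011100010010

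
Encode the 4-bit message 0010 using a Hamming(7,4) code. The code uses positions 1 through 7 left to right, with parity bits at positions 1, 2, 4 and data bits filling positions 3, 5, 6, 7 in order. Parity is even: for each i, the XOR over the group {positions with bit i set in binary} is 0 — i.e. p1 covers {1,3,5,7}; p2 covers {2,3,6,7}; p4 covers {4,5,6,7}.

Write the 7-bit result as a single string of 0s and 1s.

0101010

Place data at non-parity positions: p1 p2 0 p4 0 1 0
p1 (pos 1,3,5,7): XOR of data positions = 0⊕0⊕0 = 0
p2 (pos 2,3,6,7): XOR of data positions = 0⊕1⊕0 = 1
p4 (pos 4,5,6,7): XOR of data positions = 0⊕1⊕0 = 1
Codeword: 0101010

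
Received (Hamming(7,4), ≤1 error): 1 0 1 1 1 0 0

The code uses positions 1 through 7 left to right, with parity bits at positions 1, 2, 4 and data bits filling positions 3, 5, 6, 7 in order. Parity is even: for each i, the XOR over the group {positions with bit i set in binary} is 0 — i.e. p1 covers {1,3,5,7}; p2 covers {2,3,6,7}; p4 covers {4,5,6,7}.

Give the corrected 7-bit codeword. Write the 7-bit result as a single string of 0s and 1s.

s1 (pos 1,3,5,7): 1⊕1⊕1⊕0 = 1
s2 (pos 2,3,6,7): 0⊕1⊕0⊕0 = 1
s4 (pos 4,5,6,7): 1⊕1⊕0⊕0 = 0
Syndrome s4…s1 = 011 → error at position 3.
Flip position 3: 1011100 → 1001100

1001100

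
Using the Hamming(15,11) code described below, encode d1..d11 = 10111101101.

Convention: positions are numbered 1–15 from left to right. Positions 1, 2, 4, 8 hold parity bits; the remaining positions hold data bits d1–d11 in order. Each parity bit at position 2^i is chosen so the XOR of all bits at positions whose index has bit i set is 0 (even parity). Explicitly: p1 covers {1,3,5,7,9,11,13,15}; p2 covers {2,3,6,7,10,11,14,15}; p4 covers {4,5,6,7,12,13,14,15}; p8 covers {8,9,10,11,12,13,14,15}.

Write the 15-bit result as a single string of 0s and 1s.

Place data at non-parity positions: p1 p2 1 p4 0 1 1 p8 1 1 0 1 1 0 1
p1 (pos 1,3,5,7,9,11,13,15): XOR of data positions = 1⊕0⊕1⊕1⊕0⊕1⊕1 = 1
p2 (pos 2,3,6,7,10,11,14,15): XOR of data positions = 1⊕1⊕1⊕1⊕0⊕0⊕1 = 1
p4 (pos 4,5,6,7,12,13,14,15): XOR of data positions = 0⊕1⊕1⊕1⊕1⊕0⊕1 = 1
p8 (pos 8,9,10,11,12,13,14,15): XOR of data positions = 1⊕1⊕0⊕1⊕1⊕0⊕1 = 1
Codeword: 111101111101101

111101111101101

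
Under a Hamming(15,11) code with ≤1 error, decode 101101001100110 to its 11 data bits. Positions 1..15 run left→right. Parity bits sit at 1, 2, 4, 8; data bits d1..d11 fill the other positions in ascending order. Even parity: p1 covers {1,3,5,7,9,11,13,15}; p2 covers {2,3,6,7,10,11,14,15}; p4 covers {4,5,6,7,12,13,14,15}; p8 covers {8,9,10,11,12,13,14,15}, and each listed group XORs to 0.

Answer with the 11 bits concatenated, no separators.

10101100110

s1 (pos 1,3,5,7,9,11,13,15): 1⊕1⊕0⊕0⊕1⊕0⊕1⊕0 = 0
s2 (pos 2,3,6,7,10,11,14,15): 0⊕1⊕1⊕0⊕1⊕0⊕1⊕0 = 0
s4 (pos 4,5,6,7,12,13,14,15): 1⊕0⊕1⊕0⊕0⊕1⊕1⊕0 = 0
s8 (pos 8,9,10,11,12,13,14,15): 0⊕1⊕1⊕0⊕0⊕1⊕1⊕0 = 0
Syndrome s8…s1 = 0000 → no error.
Read data bits from positions 3,5,6,7,9,10,11,12,13,14,15: 10101100110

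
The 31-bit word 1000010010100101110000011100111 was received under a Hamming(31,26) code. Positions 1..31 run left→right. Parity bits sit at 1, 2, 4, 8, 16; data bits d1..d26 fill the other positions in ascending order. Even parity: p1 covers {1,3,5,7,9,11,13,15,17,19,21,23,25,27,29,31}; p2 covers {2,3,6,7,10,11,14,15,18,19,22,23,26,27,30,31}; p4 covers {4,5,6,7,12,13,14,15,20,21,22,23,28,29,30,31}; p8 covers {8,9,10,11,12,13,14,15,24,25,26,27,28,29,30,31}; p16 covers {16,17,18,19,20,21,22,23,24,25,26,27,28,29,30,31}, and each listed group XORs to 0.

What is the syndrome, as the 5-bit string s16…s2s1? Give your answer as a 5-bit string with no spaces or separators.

s1 (pos 1,3,5,7,9,11,13,15,17,19,21,23,25,27,29,31): 1⊕0⊕0⊕0⊕1⊕1⊕0⊕0⊕1⊕0⊕0⊕0⊕1⊕0⊕1⊕1 = 1
s2 (pos 2,3,6,7,10,11,14,15,18,19,22,23,26,27,30,31): 0⊕0⊕1⊕0⊕0⊕1⊕1⊕0⊕1⊕0⊕0⊕0⊕1⊕0⊕1⊕1 = 1
s4 (pos 4,5,6,7,12,13,14,15,20,21,22,23,28,29,30,31): 0⊕0⊕1⊕0⊕0⊕0⊕1⊕0⊕0⊕0⊕0⊕0⊕0⊕1⊕1⊕1 = 1
s8 (pos 8,9,10,11,12,13,14,15,24,25,26,27,28,29,30,31): 0⊕1⊕0⊕1⊕0⊕0⊕1⊕0⊕1⊕1⊕1⊕0⊕0⊕1⊕1⊕1 = 1
s16 (pos 16,17,18,19,20,21,22,23,24,25,26,27,28,29,30,31): 1⊕1⊕1⊕0⊕0⊕0⊕0⊕0⊕1⊕1⊕1⊕0⊕0⊕1⊕1⊕1 = 1
Syndrome s16…s1 = 11111 → error at position 31.

11111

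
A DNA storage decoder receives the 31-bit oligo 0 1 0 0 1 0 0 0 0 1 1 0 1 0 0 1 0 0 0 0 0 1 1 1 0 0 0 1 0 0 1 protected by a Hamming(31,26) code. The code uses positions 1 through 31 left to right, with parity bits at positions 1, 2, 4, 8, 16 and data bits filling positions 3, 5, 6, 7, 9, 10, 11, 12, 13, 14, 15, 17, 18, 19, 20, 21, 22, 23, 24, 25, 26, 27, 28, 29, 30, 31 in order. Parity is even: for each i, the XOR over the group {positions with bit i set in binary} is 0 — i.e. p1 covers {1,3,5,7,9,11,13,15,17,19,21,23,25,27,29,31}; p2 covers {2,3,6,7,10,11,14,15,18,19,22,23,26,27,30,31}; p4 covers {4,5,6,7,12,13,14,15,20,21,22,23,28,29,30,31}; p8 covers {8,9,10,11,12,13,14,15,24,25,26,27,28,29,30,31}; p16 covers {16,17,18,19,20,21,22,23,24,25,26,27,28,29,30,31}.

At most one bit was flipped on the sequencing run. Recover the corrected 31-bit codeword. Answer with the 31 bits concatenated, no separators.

s1 (pos 1,3,5,7,9,11,13,15,17,19,21,23,25,27,29,31): 0⊕0⊕1⊕0⊕0⊕1⊕1⊕0⊕0⊕0⊕0⊕1⊕0⊕0⊕0⊕1 = 1
s2 (pos 2,3,6,7,10,11,14,15,18,19,22,23,26,27,30,31): 1⊕0⊕0⊕0⊕1⊕1⊕0⊕0⊕0⊕0⊕1⊕1⊕0⊕0⊕0⊕1 = 0
s4 (pos 4,5,6,7,12,13,14,15,20,21,22,23,28,29,30,31): 0⊕1⊕0⊕0⊕0⊕1⊕0⊕0⊕0⊕0⊕1⊕1⊕1⊕0⊕0⊕1 = 0
s8 (pos 8,9,10,11,12,13,14,15,24,25,26,27,28,29,30,31): 0⊕0⊕1⊕1⊕0⊕1⊕0⊕0⊕1⊕0⊕0⊕0⊕1⊕0⊕0⊕1 = 0
s16 (pos 16,17,18,19,20,21,22,23,24,25,26,27,28,29,30,31): 1⊕0⊕0⊕0⊕0⊕0⊕1⊕1⊕1⊕0⊕0⊕0⊕1⊕0⊕0⊕1 = 0
Syndrome s16…s1 = 00001 → error at position 1.
Flip position 1: 0100100001101001000001110001001 → 1100100001101001000001110001001

1100100001101001000001110001001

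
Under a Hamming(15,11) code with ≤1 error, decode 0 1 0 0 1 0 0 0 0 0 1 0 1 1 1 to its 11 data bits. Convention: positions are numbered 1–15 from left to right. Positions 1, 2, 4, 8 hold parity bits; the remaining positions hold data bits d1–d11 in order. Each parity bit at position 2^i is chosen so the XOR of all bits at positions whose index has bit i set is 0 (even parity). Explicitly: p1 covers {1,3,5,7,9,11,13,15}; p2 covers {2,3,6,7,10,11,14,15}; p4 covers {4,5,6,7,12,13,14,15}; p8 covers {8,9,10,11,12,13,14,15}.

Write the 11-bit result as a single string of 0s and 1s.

s1 (pos 1,3,5,7,9,11,13,15): 0⊕0⊕1⊕0⊕0⊕1⊕1⊕1 = 0
s2 (pos 2,3,6,7,10,11,14,15): 1⊕0⊕0⊕0⊕0⊕1⊕1⊕1 = 0
s4 (pos 4,5,6,7,12,13,14,15): 0⊕1⊕0⊕0⊕0⊕1⊕1⊕1 = 0
s8 (pos 8,9,10,11,12,13,14,15): 0⊕0⊕0⊕1⊕0⊕1⊕1⊕1 = 0
Syndrome s8…s1 = 0000 → no error.
Read data bits from positions 3,5,6,7,9,10,11,12,13,14,15: 01000010111

01000010111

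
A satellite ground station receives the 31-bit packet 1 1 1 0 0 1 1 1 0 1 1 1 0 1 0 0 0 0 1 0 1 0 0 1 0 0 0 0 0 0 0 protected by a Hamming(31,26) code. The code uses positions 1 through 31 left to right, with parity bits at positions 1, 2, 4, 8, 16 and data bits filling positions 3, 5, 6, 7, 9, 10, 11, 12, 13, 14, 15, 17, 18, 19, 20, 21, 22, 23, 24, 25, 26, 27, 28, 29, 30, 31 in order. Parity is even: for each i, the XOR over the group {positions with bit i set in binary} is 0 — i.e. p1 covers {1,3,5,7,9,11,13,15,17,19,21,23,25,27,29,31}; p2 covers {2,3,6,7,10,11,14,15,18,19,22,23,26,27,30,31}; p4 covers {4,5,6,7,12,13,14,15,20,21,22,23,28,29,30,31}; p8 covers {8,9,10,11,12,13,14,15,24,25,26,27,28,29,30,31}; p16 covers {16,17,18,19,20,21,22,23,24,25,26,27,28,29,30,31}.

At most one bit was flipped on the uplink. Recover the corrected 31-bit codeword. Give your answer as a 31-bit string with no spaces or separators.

s1 (pos 1,3,5,7,9,11,13,15,17,19,21,23,25,27,29,31): 1⊕1⊕0⊕1⊕0⊕1⊕0⊕0⊕0⊕1⊕1⊕0⊕0⊕0⊕0⊕0 = 0
s2 (pos 2,3,6,7,10,11,14,15,18,19,22,23,26,27,30,31): 1⊕1⊕1⊕1⊕1⊕1⊕1⊕0⊕0⊕1⊕0⊕0⊕0⊕0⊕0⊕0 = 0
s4 (pos 4,5,6,7,12,13,14,15,20,21,22,23,28,29,30,31): 0⊕0⊕1⊕1⊕1⊕0⊕1⊕0⊕0⊕1⊕0⊕0⊕0⊕0⊕0⊕0 = 1
s8 (pos 8,9,10,11,12,13,14,15,24,25,26,27,28,29,30,31): 1⊕0⊕1⊕1⊕1⊕0⊕1⊕0⊕1⊕0⊕0⊕0⊕0⊕0⊕0⊕0 = 0
s16 (pos 16,17,18,19,20,21,22,23,24,25,26,27,28,29,30,31): 0⊕0⊕0⊕1⊕0⊕1⊕0⊕0⊕1⊕0⊕0⊕0⊕0⊕0⊕0⊕0 = 1
Syndrome s16…s1 = 10100 → error at position 20.
Flip position 20: 1110011101110100001010010000000 → 1110011101110100001110010000000

1110011101110100001110010000000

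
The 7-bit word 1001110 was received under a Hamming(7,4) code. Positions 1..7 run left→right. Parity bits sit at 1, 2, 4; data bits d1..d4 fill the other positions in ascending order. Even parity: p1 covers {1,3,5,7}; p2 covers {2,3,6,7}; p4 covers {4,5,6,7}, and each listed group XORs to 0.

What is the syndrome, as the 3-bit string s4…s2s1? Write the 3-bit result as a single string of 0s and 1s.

s1 (pos 1,3,5,7): 1⊕0⊕1⊕0 = 0
s2 (pos 2,3,6,7): 0⊕0⊕1⊕0 = 1
s4 (pos 4,5,6,7): 1⊕1⊕1⊕0 = 1
Syndrome s4…s1 = 110 → error at position 6.

110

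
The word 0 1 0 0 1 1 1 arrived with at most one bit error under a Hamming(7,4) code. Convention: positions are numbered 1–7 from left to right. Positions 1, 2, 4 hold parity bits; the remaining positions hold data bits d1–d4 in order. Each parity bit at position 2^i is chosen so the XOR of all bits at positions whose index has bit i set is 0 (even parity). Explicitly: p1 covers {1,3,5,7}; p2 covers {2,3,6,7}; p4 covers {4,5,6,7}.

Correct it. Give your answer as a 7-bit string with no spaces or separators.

s1 (pos 1,3,5,7): 0⊕0⊕1⊕1 = 0
s2 (pos 2,3,6,7): 1⊕0⊕1⊕1 = 1
s4 (pos 4,5,6,7): 0⊕1⊕1⊕1 = 1
Syndrome s4…s1 = 110 → error at position 6.
Flip position 6: 0100111 → 0100101

0100101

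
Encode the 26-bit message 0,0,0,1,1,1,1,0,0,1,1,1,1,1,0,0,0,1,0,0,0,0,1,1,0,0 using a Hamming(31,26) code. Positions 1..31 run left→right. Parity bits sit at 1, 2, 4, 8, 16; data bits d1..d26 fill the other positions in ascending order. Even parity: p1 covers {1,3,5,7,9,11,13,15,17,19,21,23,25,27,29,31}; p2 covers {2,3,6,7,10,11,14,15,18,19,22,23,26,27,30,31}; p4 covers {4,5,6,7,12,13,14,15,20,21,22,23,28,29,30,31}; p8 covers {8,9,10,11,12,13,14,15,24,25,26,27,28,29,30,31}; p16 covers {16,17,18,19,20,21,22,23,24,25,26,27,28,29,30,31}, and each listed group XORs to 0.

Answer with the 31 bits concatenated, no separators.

Place data at non-parity positions: p1 p2 0 p4 0 0 1 p8 1 1 1 0 0 1 1 p16 1 1 1 0 0 0 1 0 0 0 0 1 1 0 0
p1 (pos 1,3,5,7,9,11,13,15,17,19,21,23,25,27,29,31): XOR of data positions = 0⊕0⊕1⊕1⊕1⊕0⊕1⊕1⊕1⊕0⊕1⊕0⊕0⊕1⊕0 = 0
p2 (pos 2,3,6,7,10,11,14,15,18,19,22,23,26,27,30,31): XOR of data positions = 0⊕0⊕1⊕1⊕1⊕1⊕1⊕1⊕1⊕0⊕1⊕0⊕0⊕0⊕0 = 0
p4 (pos 4,5,6,7,12,13,14,15,20,21,22,23,28,29,30,31): XOR of data positions = 0⊕0⊕1⊕0⊕0⊕1⊕1⊕0⊕0⊕0⊕1⊕1⊕1⊕0⊕0 = 0
p8 (pos 8,9,10,11,12,13,14,15,24,25,26,27,28,29,30,31): XOR of data positions = 1⊕1⊕1⊕0⊕0⊕1⊕1⊕0⊕0⊕0⊕0⊕1⊕1⊕0⊕0 = 1
p16 (pos 16,17,18,19,20,21,22,23,24,25,26,27,28,29,30,31): XOR of data positions = 1⊕1⊕1⊕0⊕0⊕0⊕1⊕0⊕0⊕0⊕0⊕1⊕1⊕0⊕0 = 0
Codeword: 0000001111100110111000100001100

0000001111100110111000100001100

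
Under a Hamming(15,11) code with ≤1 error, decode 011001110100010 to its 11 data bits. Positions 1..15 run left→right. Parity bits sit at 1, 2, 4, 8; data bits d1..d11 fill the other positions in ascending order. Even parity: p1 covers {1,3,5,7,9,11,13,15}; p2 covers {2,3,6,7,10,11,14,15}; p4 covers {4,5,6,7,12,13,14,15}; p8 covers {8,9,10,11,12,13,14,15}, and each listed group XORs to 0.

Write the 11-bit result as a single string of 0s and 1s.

s1 (pos 1,3,5,7,9,11,13,15): 0⊕1⊕0⊕1⊕0⊕0⊕0⊕0 = 0
s2 (pos 2,3,6,7,10,11,14,15): 1⊕1⊕1⊕1⊕1⊕0⊕1⊕0 = 0
s4 (pos 4,5,6,7,12,13,14,15): 0⊕0⊕1⊕1⊕0⊕0⊕1⊕0 = 1
s8 (pos 8,9,10,11,12,13,14,15): 1⊕0⊕1⊕0⊕0⊕0⊕1⊕0 = 1
Syndrome s8…s1 = 1100 → error at position 12.
Flip position 12: 011001110100010 → 011001110101010
Read data bits from positions 3,5,6,7,9,10,11,12,13,14,15: 10110101010

10110101010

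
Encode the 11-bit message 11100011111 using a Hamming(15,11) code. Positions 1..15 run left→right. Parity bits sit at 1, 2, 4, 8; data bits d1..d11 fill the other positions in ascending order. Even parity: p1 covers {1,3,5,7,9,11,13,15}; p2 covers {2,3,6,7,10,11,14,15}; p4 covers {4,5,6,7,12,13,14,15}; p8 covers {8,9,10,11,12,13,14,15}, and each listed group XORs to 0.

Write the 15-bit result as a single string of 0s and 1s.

Place data at non-parity positions: p1 p2 1 p4 1 1 0 p8 0 0 1 1 1 1 1
p1 (pos 1,3,5,7,9,11,13,15): XOR of data positions = 1⊕1⊕0⊕0⊕1⊕1⊕1 = 1
p2 (pos 2,3,6,7,10,11,14,15): XOR of data positions = 1⊕1⊕0⊕0⊕1⊕1⊕1 = 1
p4 (pos 4,5,6,7,12,13,14,15): XOR of data positions = 1⊕1⊕0⊕1⊕1⊕1⊕1 = 0
p8 (pos 8,9,10,11,12,13,14,15): XOR of data positions = 0⊕0⊕1⊕1⊕1⊕1⊕1 = 1
Codeword: 111011010011111

111011010011111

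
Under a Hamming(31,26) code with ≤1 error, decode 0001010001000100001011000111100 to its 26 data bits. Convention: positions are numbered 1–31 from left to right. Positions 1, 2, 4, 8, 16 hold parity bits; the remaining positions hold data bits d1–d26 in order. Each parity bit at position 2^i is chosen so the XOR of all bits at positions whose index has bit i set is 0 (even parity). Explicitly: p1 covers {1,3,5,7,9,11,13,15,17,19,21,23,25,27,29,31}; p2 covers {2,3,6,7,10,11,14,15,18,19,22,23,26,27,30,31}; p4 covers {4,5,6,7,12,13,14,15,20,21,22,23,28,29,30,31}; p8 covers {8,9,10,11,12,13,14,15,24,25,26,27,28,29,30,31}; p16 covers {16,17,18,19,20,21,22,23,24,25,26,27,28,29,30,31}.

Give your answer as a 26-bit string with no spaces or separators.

00100100010001010000111100

s1 (pos 1,3,5,7,9,11,13,15,17,19,21,23,25,27,29,31): 0⊕0⊕0⊕0⊕0⊕0⊕0⊕0⊕0⊕1⊕1⊕0⊕0⊕1⊕1⊕0 = 0
s2 (pos 2,3,6,7,10,11,14,15,18,19,22,23,26,27,30,31): 0⊕0⊕1⊕0⊕1⊕0⊕1⊕0⊕0⊕1⊕1⊕0⊕1⊕1⊕0⊕0 = 1
s4 (pos 4,5,6,7,12,13,14,15,20,21,22,23,28,29,30,31): 1⊕0⊕1⊕0⊕0⊕0⊕1⊕0⊕0⊕1⊕1⊕0⊕1⊕1⊕0⊕0 = 1
s8 (pos 8,9,10,11,12,13,14,15,24,25,26,27,28,29,30,31): 0⊕0⊕1⊕0⊕0⊕0⊕1⊕0⊕0⊕0⊕1⊕1⊕1⊕1⊕0⊕0 = 0
s16 (pos 16,17,18,19,20,21,22,23,24,25,26,27,28,29,30,31): 0⊕0⊕0⊕1⊕0⊕1⊕1⊕0⊕0⊕0⊕1⊕1⊕1⊕1⊕0⊕0 = 1
Syndrome s16…s1 = 10110 → error at position 22.
Flip position 22: 0001010001000100001011000111100 → 0001010001000100001010000111100
Read data bits from positions 3,5,6,7,9,10,11,12,13,14,15,17,18,19,20,21,22,23,24,25,26,27,28,29,30,31: 00100100010001010000111100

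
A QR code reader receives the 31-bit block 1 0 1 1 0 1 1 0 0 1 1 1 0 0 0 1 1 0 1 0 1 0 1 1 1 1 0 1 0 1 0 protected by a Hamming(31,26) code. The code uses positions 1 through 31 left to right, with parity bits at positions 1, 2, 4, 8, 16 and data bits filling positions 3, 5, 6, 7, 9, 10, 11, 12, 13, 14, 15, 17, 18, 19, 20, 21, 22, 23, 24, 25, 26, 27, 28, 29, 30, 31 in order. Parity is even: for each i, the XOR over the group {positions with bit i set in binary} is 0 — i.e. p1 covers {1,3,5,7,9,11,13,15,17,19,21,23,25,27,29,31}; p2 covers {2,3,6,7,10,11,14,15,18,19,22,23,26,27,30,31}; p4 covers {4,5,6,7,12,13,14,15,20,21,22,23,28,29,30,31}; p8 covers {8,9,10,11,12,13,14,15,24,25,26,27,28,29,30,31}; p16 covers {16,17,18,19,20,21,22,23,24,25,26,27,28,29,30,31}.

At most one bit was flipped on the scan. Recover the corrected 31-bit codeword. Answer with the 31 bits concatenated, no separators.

s1 (pos 1,3,5,7,9,11,13,15,17,19,21,23,25,27,29,31): 1⊕1⊕0⊕1⊕0⊕1⊕0⊕0⊕1⊕1⊕1⊕1⊕1⊕0⊕0⊕0 = 1
s2 (pos 2,3,6,7,10,11,14,15,18,19,22,23,26,27,30,31): 0⊕1⊕1⊕1⊕1⊕1⊕0⊕0⊕0⊕1⊕0⊕1⊕1⊕0⊕1⊕0 = 1
s4 (pos 4,5,6,7,12,13,14,15,20,21,22,23,28,29,30,31): 1⊕0⊕1⊕1⊕1⊕0⊕0⊕0⊕0⊕1⊕0⊕1⊕1⊕0⊕1⊕0 = 0
s8 (pos 8,9,10,11,12,13,14,15,24,25,26,27,28,29,30,31): 0⊕0⊕1⊕1⊕1⊕0⊕0⊕0⊕1⊕1⊕1⊕0⊕1⊕0⊕1⊕0 = 0
s16 (pos 16,17,18,19,20,21,22,23,24,25,26,27,28,29,30,31): 1⊕1⊕0⊕1⊕0⊕1⊕0⊕1⊕1⊕1⊕1⊕0⊕1⊕0⊕1⊕0 = 0
Syndrome s16…s1 = 00011 → error at position 3.
Flip position 3: 1011011001110001101010111101010 → 1001011001110001101010111101010

1001011001110001101010111101010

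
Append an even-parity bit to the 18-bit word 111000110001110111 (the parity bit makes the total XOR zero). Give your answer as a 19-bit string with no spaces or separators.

1110001100011101111

XOR of the 18 data bits: 1⊕1⊕1⊕0⊕0⊕0⊕1⊕1⊕0⊕0⊕0⊕1⊕1⊕1⊕0⊕1⊕1⊕1 = 1
Parity bit = 1 (so all 19 bits XOR to 0).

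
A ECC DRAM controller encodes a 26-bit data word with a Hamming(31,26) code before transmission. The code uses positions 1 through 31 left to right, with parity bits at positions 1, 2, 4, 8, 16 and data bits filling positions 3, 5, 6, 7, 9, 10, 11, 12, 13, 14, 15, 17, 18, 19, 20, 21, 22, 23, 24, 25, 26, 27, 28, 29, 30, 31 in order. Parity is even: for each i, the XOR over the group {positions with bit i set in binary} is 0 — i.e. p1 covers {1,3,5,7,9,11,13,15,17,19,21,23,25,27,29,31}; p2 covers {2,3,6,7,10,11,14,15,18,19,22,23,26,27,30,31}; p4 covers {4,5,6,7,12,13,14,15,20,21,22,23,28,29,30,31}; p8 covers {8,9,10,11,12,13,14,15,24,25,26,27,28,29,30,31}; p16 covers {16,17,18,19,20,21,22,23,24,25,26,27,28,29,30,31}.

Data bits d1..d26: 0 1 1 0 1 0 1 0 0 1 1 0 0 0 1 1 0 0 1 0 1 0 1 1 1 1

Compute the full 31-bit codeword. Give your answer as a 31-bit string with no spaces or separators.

Place data at non-parity positions: p1 p2 0 p4 1 1 0 p8 1 0 1 0 0 1 1 p16 0 0 0 1 1 0 0 1 0 1 0 1 1 1 1
p1 (pos 1,3,5,7,9,11,13,15,17,19,21,23,25,27,29,31): XOR of data positions = 0⊕1⊕0⊕1⊕1⊕0⊕1⊕0⊕0⊕1⊕0⊕0⊕0⊕1⊕1 = 1
p2 (pos 2,3,6,7,10,11,14,15,18,19,22,23,26,27,30,31): XOR of data positions = 0⊕1⊕0⊕0⊕1⊕1⊕1⊕0⊕0⊕0⊕0⊕1⊕0⊕1⊕1 = 1
p4 (pos 4,5,6,7,12,13,14,15,20,21,22,23,28,29,30,31): XOR of data positions = 1⊕1⊕0⊕0⊕0⊕1⊕1⊕1⊕1⊕0⊕0⊕1⊕1⊕1⊕1 = 0
p8 (pos 8,9,10,11,12,13,14,15,24,25,26,27,28,29,30,31): XOR of data positions = 1⊕0⊕1⊕0⊕0⊕1⊕1⊕1⊕0⊕1⊕0⊕1⊕1⊕1⊕1 = 0
p16 (pos 16,17,18,19,20,21,22,23,24,25,26,27,28,29,30,31): XOR of data positions = 0⊕0⊕0⊕1⊕1⊕0⊕0⊕1⊕0⊕1⊕0⊕1⊕1⊕1⊕1 = 0
Codeword: 1100110010100110000110010101111

1100110010100110000110010101111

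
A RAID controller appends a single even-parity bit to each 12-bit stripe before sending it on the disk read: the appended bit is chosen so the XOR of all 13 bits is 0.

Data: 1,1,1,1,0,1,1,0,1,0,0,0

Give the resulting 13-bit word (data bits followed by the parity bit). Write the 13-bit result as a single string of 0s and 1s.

1111011010001

XOR of the 12 data bits: 1⊕1⊕1⊕1⊕0⊕1⊕1⊕0⊕1⊕0⊕0⊕0 = 1
Parity bit = 1 (so all 13 bits XOR to 0).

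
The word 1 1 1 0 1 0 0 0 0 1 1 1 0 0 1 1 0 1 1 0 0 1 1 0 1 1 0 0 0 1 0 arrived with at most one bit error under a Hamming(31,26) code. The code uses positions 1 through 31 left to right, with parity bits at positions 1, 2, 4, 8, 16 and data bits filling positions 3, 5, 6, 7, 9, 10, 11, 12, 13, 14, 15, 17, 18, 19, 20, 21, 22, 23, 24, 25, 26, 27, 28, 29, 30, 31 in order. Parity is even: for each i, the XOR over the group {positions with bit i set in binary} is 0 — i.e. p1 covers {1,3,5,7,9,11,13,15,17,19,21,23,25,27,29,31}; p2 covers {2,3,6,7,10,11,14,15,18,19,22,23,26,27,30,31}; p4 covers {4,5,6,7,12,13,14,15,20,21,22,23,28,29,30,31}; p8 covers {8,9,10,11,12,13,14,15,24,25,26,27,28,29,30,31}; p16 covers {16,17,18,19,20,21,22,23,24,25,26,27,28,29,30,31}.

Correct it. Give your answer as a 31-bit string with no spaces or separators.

s1 (pos 1,3,5,7,9,11,13,15,17,19,21,23,25,27,29,31): 1⊕1⊕1⊕0⊕0⊕1⊕0⊕1⊕0⊕1⊕0⊕1⊕1⊕0⊕0⊕0 = 0
s2 (pos 2,3,6,7,10,11,14,15,18,19,22,23,26,27,30,31): 1⊕1⊕0⊕0⊕1⊕1⊕0⊕1⊕1⊕1⊕1⊕1⊕1⊕0⊕1⊕0 = 1
s4 (pos 4,5,6,7,12,13,14,15,20,21,22,23,28,29,30,31): 0⊕1⊕0⊕0⊕1⊕0⊕0⊕1⊕0⊕0⊕1⊕1⊕0⊕0⊕1⊕0 = 0
s8 (pos 8,9,10,11,12,13,14,15,24,25,26,27,28,29,30,31): 0⊕0⊕1⊕1⊕1⊕0⊕0⊕1⊕0⊕1⊕1⊕0⊕0⊕0⊕1⊕0 = 1
s16 (pos 16,17,18,19,20,21,22,23,24,25,26,27,28,29,30,31): 1⊕0⊕1⊕1⊕0⊕0⊕1⊕1⊕0⊕1⊕1⊕0⊕0⊕0⊕1⊕0 = 0
Syndrome s16…s1 = 01010 → error at position 10.
Flip position 10: 1110100001110011011001101100010 → 1110100000110011011001101100010

1110100000110011011001101100010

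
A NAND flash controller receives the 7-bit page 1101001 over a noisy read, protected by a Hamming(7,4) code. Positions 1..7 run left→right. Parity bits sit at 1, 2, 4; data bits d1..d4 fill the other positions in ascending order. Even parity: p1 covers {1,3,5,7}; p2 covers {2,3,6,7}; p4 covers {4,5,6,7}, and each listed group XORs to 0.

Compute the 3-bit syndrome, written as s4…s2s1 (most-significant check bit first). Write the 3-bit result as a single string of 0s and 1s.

000

s1 (pos 1,3,5,7): 1⊕0⊕0⊕1 = 0
s2 (pos 2,3,6,7): 1⊕0⊕0⊕1 = 0
s4 (pos 4,5,6,7): 1⊕0⊕0⊕1 = 0
Syndrome s4…s1 = 000 → no error.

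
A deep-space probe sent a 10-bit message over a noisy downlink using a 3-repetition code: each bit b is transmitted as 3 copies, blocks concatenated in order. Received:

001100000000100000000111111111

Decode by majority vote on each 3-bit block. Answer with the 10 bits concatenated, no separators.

Block 1 (001): 1 one → 0
Block 2 (100): 1 one → 0
Block 3 (000): 0 ones → 0
Block 4 (000): 0 ones → 0
Block 5 (100): 1 one → 0
Block 6 (000): 0 ones → 0
Block 7 (000): 0 ones → 0
Block 8 (111): 3 ones → 1
Block 9 (111): 3 ones → 1
Block 10 (111): 3 ones → 1

0000000111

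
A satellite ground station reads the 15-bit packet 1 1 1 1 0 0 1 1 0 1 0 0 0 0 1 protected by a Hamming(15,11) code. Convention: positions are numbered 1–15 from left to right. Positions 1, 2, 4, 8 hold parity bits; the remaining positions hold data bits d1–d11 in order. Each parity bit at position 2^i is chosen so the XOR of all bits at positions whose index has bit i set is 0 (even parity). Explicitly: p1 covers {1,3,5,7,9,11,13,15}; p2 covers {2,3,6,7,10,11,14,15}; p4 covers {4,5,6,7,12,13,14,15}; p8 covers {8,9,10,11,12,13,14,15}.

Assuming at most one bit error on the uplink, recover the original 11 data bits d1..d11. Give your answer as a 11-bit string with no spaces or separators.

10010100011

s1 (pos 1,3,5,7,9,11,13,15): 1⊕1⊕0⊕1⊕0⊕0⊕0⊕1 = 0
s2 (pos 2,3,6,7,10,11,14,15): 1⊕1⊕0⊕1⊕1⊕0⊕0⊕1 = 1
s4 (pos 4,5,6,7,12,13,14,15): 1⊕0⊕0⊕1⊕0⊕0⊕0⊕1 = 1
s8 (pos 8,9,10,11,12,13,14,15): 1⊕0⊕1⊕0⊕0⊕0⊕0⊕1 = 1
Syndrome s8…s1 = 1110 → error at position 14.
Flip position 14: 111100110100001 → 111100110100011
Read data bits from positions 3,5,6,7,9,10,11,12,13,14,15: 10010100011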